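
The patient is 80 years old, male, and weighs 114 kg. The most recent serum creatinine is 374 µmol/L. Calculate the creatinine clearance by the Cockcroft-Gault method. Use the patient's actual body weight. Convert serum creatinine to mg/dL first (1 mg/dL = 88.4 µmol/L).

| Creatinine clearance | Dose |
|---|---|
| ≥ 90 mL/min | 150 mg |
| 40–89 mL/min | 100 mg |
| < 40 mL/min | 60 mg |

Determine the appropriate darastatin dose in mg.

60 mg

SCr = 374 / 88.4 = 4.231 mg/dL
CrCl = (140 − 80) × 114 / (72 × 4.231) = 6840.0 / 304.63 ≈ 22.5 mL/min
CrCl ≈ 22 mL/min → bracket < 40 mL/min.
Dose for this bracket: 60 mg.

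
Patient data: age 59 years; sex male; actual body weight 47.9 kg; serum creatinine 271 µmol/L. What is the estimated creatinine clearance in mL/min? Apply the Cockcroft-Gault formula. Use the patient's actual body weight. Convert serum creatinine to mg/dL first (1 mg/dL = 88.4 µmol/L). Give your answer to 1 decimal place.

17.6 mL/min

SCr = 271 / 88.4 = 3.066 mg/dL
CrCl = (140 − 59) × 47.9 / (72 × 3.066) = 3879.9 / 220.75 ≈ 17.6 mL/min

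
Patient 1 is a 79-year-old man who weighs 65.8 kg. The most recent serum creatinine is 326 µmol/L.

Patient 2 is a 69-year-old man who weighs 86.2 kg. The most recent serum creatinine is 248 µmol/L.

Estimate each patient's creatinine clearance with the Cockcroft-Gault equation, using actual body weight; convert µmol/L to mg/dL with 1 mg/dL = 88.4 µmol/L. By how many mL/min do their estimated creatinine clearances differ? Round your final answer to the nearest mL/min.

Patient 1: SCr = 326 / 88.4 = 3.688 mg/dL
Patient 1: CrCl = (140 − 79) × 65.8 / (72 × 3.688) = 4013.8 / 265.54 ≈ 15.1 mL/min
Patient 2: SCr = 248 / 88.4 = 2.805 mg/dL
Patient 2: CrCl = (140 − 69) × 86.2 / (72 × 2.805) = 6120.2 / 201.96 ≈ 30.3 mL/min
|15.1 − 30.3| = 15.2 mL/min

15 mL/min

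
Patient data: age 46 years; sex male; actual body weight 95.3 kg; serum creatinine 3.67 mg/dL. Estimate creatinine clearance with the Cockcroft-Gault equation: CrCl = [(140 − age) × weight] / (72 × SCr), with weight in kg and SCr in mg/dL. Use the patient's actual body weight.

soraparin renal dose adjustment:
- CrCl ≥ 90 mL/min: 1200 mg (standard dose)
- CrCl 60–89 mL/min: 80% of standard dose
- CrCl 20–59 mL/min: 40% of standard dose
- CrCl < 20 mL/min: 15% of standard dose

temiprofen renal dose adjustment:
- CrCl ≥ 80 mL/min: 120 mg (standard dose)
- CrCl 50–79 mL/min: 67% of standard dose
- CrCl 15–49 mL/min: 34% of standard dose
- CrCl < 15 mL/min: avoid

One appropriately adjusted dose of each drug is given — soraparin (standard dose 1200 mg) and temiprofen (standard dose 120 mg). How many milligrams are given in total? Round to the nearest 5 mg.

520 mg

CrCl = (140 − 46) × 95.3 / (72 × 3.67) = 8958.2 / 264.24 ≈ 33.9 mL/min
CrCl ≈ 34 mL/min.
soraparin: 20–59 mL/min → 40% of 1200 mg = 480 mg.
temiprofen: 15–49 mL/min → 34% of 120 mg = 40.8 mg.
Total = 480 + 40.8 = 520.8 mg.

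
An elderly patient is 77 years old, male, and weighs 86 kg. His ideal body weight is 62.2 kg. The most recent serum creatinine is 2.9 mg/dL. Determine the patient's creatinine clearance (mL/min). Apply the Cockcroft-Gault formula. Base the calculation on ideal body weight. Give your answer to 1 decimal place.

CrCl = (140 − 77) × 62.2 / (72 × 2.9) = 3918.6 / 208.80 ≈ 18.8 mL/min

18.8 mL/min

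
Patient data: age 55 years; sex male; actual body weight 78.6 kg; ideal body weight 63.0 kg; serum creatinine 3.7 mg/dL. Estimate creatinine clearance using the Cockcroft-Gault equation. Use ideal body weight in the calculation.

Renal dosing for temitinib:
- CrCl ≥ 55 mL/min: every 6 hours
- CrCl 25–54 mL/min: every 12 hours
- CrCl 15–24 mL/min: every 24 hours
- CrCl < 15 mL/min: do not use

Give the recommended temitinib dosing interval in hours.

CrCl = (140 − 55) × 63 / (72 × 3.7) = 5355.0 / 266.40 ≈ 20.1 mL/min
CrCl ≈ 20 mL/min → bracket 15–24 mL/min → every 24 hours.

every 24 hours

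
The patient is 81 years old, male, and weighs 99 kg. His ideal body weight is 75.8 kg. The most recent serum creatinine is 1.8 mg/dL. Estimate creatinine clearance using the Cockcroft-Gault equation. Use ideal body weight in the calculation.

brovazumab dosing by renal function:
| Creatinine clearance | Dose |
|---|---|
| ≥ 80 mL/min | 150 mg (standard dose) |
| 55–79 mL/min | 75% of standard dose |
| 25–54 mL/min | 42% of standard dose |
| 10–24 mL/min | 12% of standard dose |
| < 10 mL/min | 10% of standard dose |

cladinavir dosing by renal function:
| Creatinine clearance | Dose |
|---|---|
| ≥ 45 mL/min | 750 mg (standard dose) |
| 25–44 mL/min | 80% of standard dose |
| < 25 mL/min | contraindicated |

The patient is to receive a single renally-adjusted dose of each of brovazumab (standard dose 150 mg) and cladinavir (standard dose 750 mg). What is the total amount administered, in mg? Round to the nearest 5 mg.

CrCl = (140 − 81) × 75.8 / (72 × 1.8) = 4472.2 / 129.60 ≈ 34.5 mL/min
CrCl ≈ 35 mL/min.
brovazumab: 25–54 mL/min → 42% of 150 mg = 63 mg.
cladinavir: 25–44 mL/min → 80% of 750 mg = 600 mg.
Total = 63 + 600 = 663 mg.

665 mg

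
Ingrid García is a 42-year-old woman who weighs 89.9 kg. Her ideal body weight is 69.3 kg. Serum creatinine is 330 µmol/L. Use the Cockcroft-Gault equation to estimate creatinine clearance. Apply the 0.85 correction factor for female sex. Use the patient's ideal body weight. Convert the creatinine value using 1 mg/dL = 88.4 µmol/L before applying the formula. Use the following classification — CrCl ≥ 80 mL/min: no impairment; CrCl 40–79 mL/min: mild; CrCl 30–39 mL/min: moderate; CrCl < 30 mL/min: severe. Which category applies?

SCr = 330 / 88.4 = 3.733 mg/dL
CrCl = (140 − 42) × 69.3 / (72 × 3.733) × 0.85 = 6791.4 / 268.78 × 0.85 ≈ 21.5 mL/min
21 mL/min falls in the 'severe' range.

severe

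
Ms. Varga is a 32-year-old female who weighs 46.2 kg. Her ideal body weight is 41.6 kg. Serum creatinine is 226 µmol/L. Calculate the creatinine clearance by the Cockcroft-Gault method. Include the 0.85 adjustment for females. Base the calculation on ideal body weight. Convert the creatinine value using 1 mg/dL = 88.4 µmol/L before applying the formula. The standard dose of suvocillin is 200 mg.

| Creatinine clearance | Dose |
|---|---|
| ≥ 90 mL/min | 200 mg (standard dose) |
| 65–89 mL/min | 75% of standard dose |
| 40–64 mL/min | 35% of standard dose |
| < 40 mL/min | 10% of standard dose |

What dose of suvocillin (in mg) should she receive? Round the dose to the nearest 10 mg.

SCr = 226 / 88.4 = 2.557 mg/dL
CrCl = (140 − 32) × 41.6 / (72 × 2.557) × 0.85 = 4492.8 / 184.10 × 0.85 ≈ 20.7 mL/min
CrCl ≈ 21 mL/min → bracket < 40 mL/min.
10% of 200 mg = 20 mg

20 mg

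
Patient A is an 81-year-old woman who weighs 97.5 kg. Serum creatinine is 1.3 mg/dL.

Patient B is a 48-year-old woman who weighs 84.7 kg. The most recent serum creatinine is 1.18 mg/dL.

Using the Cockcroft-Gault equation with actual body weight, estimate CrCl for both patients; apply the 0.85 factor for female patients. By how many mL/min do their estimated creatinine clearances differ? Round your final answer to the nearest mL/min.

26 mL/min

Patient A: CrCl = (140 − 81) × 97.5 / (72 × 1.3) × 0.85 = 5752.5 / 93.60 × 0.85 ≈ 52.2 mL/min
Patient B: CrCl = (140 − 48) × 84.7 / (72 × 1.18) × 0.85 = 7792.4 / 84.96 × 0.85 ≈ 78.0 mL/min
|52.2 − 78.0| = 25.8 mL/min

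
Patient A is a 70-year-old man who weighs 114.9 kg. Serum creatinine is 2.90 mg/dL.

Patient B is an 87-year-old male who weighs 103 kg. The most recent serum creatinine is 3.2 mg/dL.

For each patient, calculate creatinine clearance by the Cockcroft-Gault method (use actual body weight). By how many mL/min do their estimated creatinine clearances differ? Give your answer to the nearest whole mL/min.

15 mL/min

Patient A: CrCl = (140 − 70) × 114.9 / (72 × 2.9) = 8043.0 / 208.80 ≈ 38.5 mL/min
Patient B: CrCl = (140 − 87) × 103 / (72 × 3.2) = 5459.0 / 230.40 ≈ 23.7 mL/min
|38.5 − 23.7| = 14.8 mL/min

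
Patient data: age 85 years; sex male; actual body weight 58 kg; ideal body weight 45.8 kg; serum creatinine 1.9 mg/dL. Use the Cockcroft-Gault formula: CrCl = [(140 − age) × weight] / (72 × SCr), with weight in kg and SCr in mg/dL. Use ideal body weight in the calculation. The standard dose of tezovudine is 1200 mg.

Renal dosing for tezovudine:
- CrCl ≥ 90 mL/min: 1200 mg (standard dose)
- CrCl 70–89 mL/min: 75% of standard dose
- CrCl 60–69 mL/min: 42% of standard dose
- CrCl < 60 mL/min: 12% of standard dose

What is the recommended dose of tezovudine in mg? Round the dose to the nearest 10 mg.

140 mg

CrCl = (140 − 85) × 45.8 / (72 × 1.9) = 2519.0 / 136.80 ≈ 18.4 mL/min
CrCl ≈ 18 mL/min → bracket < 60 mL/min.
12% of 1200 mg = 144 mg → 140 mg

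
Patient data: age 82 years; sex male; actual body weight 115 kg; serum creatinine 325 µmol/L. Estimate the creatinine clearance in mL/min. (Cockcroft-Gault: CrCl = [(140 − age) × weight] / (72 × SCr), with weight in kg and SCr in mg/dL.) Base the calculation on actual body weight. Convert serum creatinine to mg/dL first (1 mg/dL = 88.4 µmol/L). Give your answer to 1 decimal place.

25.2 mL/min

SCr = 325 / 88.4 = 3.676 mg/dL
CrCl = (140 − 82) × 115 / (72 × 3.676) = 6670.0 / 264.67 ≈ 25.2 mL/min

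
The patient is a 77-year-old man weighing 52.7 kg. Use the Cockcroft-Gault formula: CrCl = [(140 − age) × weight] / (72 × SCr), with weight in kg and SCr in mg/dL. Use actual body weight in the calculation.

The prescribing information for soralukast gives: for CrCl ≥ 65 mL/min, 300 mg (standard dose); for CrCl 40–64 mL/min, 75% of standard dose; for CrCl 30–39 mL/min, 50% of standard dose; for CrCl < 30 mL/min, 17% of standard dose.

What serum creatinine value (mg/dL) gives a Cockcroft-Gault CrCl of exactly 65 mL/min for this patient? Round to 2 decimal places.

0.71 mg/dL

Standard dose requires CrCl ≥ 65 mL/min.
Set (140 − 77) × 52.7 / (72 × SCr) = 65
SCr = (140 − 77) × 52.7 / (72 × 65) = 0.709 mg/dL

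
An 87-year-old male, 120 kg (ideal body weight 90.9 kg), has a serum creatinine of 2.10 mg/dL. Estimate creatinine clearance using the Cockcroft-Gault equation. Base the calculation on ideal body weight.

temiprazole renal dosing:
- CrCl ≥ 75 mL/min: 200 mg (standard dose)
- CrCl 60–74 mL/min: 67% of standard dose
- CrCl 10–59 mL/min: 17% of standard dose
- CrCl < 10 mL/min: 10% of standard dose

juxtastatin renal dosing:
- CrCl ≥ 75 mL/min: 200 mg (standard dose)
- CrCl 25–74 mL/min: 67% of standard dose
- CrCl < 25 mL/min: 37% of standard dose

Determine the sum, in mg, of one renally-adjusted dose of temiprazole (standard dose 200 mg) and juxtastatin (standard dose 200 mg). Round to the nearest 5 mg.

CrCl = (140 − 87) × 90.9 / (72 × 2.1) = 4817.7 / 151.20 ≈ 31.9 mL/min
CrCl ≈ 32 mL/min.
temiprazole: 10–59 mL/min → 17% of 200 mg = 34 mg.
juxtastatin: 25–74 mL/min → 67% of 200 mg = 134 mg.
Total = 34 + 134 = 168 mg.

170 mg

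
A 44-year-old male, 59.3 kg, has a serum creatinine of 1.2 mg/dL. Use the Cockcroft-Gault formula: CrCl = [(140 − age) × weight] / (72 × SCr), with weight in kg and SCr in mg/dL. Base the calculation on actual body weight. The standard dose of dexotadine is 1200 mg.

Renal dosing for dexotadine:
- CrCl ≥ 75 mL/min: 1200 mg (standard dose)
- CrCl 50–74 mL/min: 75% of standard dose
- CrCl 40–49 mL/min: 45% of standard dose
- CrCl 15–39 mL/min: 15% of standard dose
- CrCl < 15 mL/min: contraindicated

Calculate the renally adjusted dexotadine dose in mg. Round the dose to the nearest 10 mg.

900 mg

CrCl = (140 − 44) × 59.3 / (72 × 1.2) = 5692.8 / 86.40 ≈ 65.9 mL/min
CrCl ≈ 66 mL/min → bracket 50–74 mL/min.
75% of 1200 mg = 900 mg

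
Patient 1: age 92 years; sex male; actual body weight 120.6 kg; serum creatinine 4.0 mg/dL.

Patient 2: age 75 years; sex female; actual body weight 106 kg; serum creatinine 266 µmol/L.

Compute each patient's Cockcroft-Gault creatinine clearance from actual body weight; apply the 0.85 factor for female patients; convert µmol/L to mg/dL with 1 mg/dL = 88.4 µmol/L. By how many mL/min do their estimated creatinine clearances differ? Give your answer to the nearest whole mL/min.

Patient 1: CrCl = (140 − 92) × 120.6 / (72 × 4) = 5788.8 / 288.00 ≈ 20.1 mL/min
Patient 2: SCr = 266 / 88.4 = 3.009 mg/dL
Patient 2: CrCl = (140 − 75) × 106 / (72 × 3.009) × 0.85 = 6890.0 / 216.65 × 0.85 ≈ 27.0 mL/min
|20.1 − 27.0| = 6.9 mL/min

7 mL/min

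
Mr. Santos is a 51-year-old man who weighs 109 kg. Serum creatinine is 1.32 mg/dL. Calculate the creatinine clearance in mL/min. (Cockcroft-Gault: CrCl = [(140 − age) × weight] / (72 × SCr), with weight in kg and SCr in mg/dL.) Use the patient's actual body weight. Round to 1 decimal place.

CrCl = (140 − 51) × 109 / (72 × 1.32) = 9701.0 / 95.04 ≈ 102.1 mL/min

102.1 mL/min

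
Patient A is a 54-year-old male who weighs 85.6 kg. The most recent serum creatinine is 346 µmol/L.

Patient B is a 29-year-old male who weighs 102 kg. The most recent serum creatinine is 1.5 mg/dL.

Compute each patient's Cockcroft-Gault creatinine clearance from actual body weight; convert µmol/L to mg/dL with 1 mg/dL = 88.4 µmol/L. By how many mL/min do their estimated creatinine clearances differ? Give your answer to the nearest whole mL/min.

79 mL/min

Patient A: SCr = 346 / 88.4 = 3.914 mg/dL
Patient A: CrCl = (140 − 54) × 85.6 / (72 × 3.914) = 7361.6 / 281.81 ≈ 26.1 mL/min
Patient B: CrCl = (140 − 29) × 102 / (72 × 1.5) = 11322.0 / 108.00 ≈ 104.8 mL/min
|26.1 − 104.8| = 78.7 mL/min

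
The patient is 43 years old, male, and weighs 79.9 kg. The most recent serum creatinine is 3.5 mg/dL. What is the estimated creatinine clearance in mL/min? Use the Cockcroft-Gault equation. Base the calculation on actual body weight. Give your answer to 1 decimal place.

CrCl = (140 − 43) × 79.9 / (72 × 3.5) = 7750.3 / 252.00 ≈ 30.8 mL/min

30.8 mL/min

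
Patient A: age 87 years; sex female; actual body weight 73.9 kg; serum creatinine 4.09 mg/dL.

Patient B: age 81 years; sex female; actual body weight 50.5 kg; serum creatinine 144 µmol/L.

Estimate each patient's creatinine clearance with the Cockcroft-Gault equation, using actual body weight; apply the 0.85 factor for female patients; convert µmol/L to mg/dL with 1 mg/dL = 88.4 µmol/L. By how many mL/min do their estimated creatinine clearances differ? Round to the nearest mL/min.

Patient A: CrCl = (140 − 87) × 73.9 / (72 × 4.09) × 0.85 = 3916.7 / 294.48 × 0.85 ≈ 11.3 mL/min
Patient B: SCr = 144 / 88.4 = 1.629 mg/dL
Patient B: CrCl = (140 − 81) × 50.5 / (72 × 1.629) × 0.85 = 2979.5 / 117.29 × 0.85 ≈ 21.6 mL/min
|11.3 − 21.6| = 10.3 mL/min

10 mL/min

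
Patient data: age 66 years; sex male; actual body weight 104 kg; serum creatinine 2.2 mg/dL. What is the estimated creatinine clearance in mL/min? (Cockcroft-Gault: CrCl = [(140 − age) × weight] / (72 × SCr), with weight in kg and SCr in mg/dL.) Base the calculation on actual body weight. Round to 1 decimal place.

CrCl = (140 − 66) × 104 / (72 × 2.2) = 7696.0 / 158.40 ≈ 48.6 mL/min

48.6 mL/min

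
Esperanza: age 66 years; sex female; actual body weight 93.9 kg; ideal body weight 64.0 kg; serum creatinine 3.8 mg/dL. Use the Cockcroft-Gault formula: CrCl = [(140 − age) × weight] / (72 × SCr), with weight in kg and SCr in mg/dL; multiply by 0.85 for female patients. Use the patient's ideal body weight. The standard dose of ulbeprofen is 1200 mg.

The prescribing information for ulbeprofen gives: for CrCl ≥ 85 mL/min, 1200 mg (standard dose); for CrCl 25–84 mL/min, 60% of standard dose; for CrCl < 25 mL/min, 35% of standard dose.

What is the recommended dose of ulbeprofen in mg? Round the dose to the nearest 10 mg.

420 mg

CrCl = (140 − 66) × 64 / (72 × 3.8) × 0.85 = 4736.0 / 273.60 × 0.85 ≈ 14.7 mL/min
CrCl ≈ 15 mL/min → bracket < 25 mL/min.
35% of 1200 mg = 420 mg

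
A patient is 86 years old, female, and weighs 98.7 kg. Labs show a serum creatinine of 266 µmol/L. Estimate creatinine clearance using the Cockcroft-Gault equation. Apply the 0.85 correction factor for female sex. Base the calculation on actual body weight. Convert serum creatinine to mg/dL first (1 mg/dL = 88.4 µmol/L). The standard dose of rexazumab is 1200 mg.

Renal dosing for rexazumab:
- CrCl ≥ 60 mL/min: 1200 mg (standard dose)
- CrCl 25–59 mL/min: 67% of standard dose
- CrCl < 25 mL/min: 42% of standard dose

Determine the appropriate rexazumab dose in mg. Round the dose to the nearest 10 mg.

500 mg

SCr = 266 / 88.4 = 3.009 mg/dL
CrCl = (140 − 86) × 98.7 / (72 × 3.009) × 0.85 = 5329.8 / 216.65 × 0.85 ≈ 20.9 mL/min
CrCl ≈ 21 mL/min → bracket < 25 mL/min.
42% of 1200 mg = 504 mg → 500 mg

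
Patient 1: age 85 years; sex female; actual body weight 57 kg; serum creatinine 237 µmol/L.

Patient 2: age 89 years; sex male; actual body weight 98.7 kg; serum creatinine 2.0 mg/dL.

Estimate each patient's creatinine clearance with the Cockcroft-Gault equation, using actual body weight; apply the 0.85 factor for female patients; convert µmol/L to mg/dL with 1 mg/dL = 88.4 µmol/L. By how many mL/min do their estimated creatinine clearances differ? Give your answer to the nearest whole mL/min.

21 mL/min

Patient 1: SCr = 237 / 88.4 = 2.681 mg/dL
Patient 1: CrCl = (140 − 85) × 57 / (72 × 2.681) × 0.85 = 3135.0 / 193.03 × 0.85 ≈ 13.8 mL/min
Patient 2: CrCl = (140 − 89) × 98.7 / (72 × 2) = 5033.7 / 144.00 ≈ 35.0 mL/min
|13.8 − 35.0| = 21.2 mL/min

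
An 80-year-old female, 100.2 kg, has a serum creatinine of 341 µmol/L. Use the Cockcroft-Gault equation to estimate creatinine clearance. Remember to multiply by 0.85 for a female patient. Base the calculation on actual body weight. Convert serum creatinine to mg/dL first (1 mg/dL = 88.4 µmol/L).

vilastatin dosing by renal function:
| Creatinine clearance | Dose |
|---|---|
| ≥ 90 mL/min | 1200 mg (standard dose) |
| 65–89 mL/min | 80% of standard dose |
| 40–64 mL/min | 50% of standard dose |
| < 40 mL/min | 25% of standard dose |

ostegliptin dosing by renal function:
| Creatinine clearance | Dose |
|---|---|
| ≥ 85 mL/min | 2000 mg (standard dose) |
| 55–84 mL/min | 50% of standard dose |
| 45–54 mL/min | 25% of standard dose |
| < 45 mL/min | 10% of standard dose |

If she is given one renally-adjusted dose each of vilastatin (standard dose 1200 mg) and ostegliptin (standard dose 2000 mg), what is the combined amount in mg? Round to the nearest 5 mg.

500 mg

SCr = 341 / 88.4 = 3.857 mg/dL
CrCl = (140 − 80) × 100.2 / (72 × 3.857) × 0.85 = 6012.0 / 277.70 × 0.85 ≈ 18.4 mL/min
CrCl ≈ 18 mL/min.
vilastatin: < 40 mL/min → 25% of 1200 mg = 300 mg.
ostegliptin: < 45 mL/min → 10% of 2000 mg = 200 mg.
Total = 300 + 200 = 500 mg.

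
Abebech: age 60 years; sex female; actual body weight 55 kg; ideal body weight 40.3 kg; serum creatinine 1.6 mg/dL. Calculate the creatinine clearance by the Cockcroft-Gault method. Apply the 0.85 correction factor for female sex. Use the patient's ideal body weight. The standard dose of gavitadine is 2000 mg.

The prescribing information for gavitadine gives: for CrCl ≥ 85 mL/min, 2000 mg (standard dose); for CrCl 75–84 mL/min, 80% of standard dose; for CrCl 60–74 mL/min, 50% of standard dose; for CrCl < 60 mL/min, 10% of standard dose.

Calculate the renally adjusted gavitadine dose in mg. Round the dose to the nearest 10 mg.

200 mg

CrCl = (140 − 60) × 40.3 / (72 × 1.6) × 0.85 = 3224.0 / 115.20 × 0.85 ≈ 23.8 mL/min
CrCl ≈ 24 mL/min → bracket < 60 mL/min.
10% of 2000 mg = 200 mg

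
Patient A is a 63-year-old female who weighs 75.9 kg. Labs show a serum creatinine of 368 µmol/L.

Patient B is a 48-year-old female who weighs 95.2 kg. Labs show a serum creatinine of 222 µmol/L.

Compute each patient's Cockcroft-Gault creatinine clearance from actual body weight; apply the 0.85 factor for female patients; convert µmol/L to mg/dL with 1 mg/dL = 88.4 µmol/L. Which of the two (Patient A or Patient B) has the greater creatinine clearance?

Patient B

Patient A: SCr = 368 / 88.4 = 4.163 mg/dL
Patient A: CrCl = (140 − 63) × 75.9 / (72 × 4.163) × 0.85 = 5844.3 / 299.74 × 0.85 ≈ 16.6 mL/min
Patient B: SCr = 222 / 88.4 = 2.511 mg/dL
Patient B: CrCl = (140 − 48) × 95.2 / (72 × 2.511) × 0.85 = 8758.4 / 180.79 × 0.85 ≈ 41.2 mL/min
16.6 vs 41.2 mL/min → Patient B is higher.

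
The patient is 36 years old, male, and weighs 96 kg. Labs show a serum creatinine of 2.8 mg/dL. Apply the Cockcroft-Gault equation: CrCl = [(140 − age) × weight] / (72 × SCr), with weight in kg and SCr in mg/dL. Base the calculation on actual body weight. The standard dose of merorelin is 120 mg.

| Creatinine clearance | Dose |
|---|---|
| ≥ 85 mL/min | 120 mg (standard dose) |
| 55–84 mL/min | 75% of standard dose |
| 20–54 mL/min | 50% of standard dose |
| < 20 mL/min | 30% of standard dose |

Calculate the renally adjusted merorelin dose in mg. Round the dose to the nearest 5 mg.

CrCl = (140 − 36) × 96 / (72 × 2.8) = 9984.0 / 201.60 ≈ 49.5 mL/min
CrCl ≈ 50 mL/min → bracket 20–54 mL/min.
50% of 120 mg = 60 mg

60 mg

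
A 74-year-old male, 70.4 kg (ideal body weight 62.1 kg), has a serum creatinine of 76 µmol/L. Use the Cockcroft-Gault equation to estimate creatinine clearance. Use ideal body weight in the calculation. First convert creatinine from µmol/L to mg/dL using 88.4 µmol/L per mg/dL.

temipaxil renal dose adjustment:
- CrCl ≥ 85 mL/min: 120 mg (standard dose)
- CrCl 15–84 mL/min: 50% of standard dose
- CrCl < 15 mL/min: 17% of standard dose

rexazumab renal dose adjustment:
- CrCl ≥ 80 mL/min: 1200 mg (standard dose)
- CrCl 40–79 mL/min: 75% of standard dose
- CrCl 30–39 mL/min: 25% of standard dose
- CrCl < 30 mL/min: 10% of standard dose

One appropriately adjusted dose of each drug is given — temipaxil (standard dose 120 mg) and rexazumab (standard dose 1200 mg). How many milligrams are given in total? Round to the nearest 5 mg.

SCr = 76 / 88.4 = 0.86 mg/dL
CrCl = (140 − 74) × 62.1 / (72 × 0.86) = 4098.6 / 61.92 ≈ 66.2 mL/min
CrCl ≈ 66 mL/min.
temipaxil: 15–84 mL/min → 50% of 120 mg = 60 mg.
rexazumab: 40–79 mL/min → 75% of 1200 mg = 900 mg.
Total = 60 + 900 = 960 mg.

960 mg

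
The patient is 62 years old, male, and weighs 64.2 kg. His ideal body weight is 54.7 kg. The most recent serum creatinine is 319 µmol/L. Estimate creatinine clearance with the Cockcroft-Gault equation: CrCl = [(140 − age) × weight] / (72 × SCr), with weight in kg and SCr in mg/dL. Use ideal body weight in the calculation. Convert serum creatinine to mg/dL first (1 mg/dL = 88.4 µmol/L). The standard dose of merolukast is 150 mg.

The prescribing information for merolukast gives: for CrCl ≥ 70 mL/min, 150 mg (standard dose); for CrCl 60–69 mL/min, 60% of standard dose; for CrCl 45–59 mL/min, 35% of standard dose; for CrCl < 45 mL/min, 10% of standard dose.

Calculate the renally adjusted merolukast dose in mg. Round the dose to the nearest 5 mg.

15 mg

SCr = 319 / 88.4 = 3.609 mg/dL
CrCl = (140 − 62) × 54.7 / (72 × 3.609) = 4266.6 / 259.85 ≈ 16.4 mL/min
CrCl ≈ 16 mL/min → bracket < 45 mL/min.
10% of 150 mg = 15 mg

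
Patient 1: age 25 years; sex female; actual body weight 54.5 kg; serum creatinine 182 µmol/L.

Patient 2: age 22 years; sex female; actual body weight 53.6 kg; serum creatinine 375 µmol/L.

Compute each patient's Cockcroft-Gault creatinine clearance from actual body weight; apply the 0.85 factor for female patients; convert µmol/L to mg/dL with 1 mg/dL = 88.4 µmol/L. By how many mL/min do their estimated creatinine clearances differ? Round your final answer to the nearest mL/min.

18 mL/min

Patient 1: SCr = 182 / 88.4 = 2.059 mg/dL
Patient 1: CrCl = (140 − 25) × 54.5 / (72 × 2.059) × 0.85 = 6267.5 / 148.25 × 0.85 ≈ 35.9 mL/min
Patient 2: SCr = 375 / 88.4 = 4.242 mg/dL
Patient 2: CrCl = (140 − 22) × 53.6 / (72 × 4.242) × 0.85 = 6324.8 / 305.42 × 0.85 ≈ 17.6 mL/min
|35.9 − 17.6| = 18.3 mL/min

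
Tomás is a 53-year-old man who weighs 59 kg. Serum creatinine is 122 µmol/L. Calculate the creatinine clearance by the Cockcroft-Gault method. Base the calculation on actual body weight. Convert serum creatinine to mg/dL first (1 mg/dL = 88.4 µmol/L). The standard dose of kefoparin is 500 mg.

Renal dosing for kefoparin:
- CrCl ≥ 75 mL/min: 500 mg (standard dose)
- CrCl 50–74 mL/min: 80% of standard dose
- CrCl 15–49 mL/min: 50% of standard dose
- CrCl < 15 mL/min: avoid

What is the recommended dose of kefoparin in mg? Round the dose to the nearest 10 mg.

400 mg

SCr = 122 / 88.4 = 1.38 mg/dL
CrCl = (140 − 53) × 59 / (72 × 1.38) = 5133.0 / 99.36 ≈ 51.7 mL/min
CrCl ≈ 52 mL/min → bracket 50–74 mL/min.
80% of 500 mg = 400 mg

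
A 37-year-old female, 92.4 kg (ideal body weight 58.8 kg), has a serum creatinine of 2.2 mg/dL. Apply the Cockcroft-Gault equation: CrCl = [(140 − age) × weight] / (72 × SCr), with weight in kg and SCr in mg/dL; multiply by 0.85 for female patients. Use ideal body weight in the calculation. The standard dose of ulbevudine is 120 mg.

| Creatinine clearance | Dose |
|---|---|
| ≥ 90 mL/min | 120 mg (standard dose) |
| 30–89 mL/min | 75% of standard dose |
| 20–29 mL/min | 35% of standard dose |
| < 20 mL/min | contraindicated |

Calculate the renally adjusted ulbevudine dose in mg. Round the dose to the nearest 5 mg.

CrCl = (140 − 37) × 58.8 / (72 × 2.2) × 0.85 = 6056.4 / 158.40 × 0.85 ≈ 32.5 mL/min
CrCl ≈ 32 mL/min → bracket 30–89 mL/min.
75% of 120 mg = 90 mg

90 mg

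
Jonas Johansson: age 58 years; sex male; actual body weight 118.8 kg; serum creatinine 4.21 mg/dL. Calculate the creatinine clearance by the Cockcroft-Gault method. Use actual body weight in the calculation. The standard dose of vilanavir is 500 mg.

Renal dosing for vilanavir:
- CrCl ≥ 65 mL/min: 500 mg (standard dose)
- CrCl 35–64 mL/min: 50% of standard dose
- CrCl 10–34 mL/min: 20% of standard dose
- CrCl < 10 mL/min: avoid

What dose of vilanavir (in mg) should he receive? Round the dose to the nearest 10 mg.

CrCl = (140 − 58) × 118.8 / (72 × 4.21) = 9741.6 / 303.12 ≈ 32.1 mL/min
CrCl ≈ 32 mL/min → bracket 10–34 mL/min.
20% of 500 mg = 100 mg

100 mg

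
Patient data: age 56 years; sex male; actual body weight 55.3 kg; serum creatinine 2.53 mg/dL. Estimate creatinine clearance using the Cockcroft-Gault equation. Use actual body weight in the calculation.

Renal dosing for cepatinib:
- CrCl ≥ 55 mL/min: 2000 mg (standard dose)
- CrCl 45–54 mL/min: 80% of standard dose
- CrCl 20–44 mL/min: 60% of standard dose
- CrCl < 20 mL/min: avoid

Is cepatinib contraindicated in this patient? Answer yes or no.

no

CrCl = (140 − 56) × 55.3 / (72 × 2.53) = 4645.2 / 182.16 ≈ 25.5 mL/min
CrCl ≈ 26 mL/min, which is ≥ 20 mL/min.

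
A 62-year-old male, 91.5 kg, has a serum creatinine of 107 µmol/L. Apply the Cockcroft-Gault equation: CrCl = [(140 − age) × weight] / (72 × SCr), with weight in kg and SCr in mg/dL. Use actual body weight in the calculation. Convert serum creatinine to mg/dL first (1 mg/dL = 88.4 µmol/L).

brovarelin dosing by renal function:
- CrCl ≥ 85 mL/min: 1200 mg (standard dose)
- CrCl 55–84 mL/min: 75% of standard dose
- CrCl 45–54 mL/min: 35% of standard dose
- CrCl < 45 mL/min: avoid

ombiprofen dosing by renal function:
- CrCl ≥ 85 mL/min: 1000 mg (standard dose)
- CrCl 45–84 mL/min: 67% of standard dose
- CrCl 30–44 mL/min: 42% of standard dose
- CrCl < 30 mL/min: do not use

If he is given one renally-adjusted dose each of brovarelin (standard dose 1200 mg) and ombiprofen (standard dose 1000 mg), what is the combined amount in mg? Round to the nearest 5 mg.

SCr = 107 / 88.4 = 1.21 mg/dL
CrCl = (140 − 62) × 91.5 / (72 × 1.21) = 7137.0 / 87.12 ≈ 81.9 mL/min
CrCl ≈ 82 mL/min.
brovarelin: 55–84 mL/min → 75% of 1200 mg = 900 mg.
ombiprofen: 45–84 mL/min → 67% of 1000 mg = 670 mg.
Total = 900 + 670 = 1570 mg.

1570 mg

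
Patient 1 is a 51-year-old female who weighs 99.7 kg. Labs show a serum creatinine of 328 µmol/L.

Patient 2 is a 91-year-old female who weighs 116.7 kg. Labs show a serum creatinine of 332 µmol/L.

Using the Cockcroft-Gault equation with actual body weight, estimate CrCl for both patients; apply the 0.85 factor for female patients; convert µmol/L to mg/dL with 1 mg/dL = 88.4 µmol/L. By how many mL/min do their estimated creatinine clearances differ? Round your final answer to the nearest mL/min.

10 mL/min

Patient 1: SCr = 328 / 88.4 = 3.71 mg/dL
Patient 1: CrCl = (140 − 51) × 99.7 / (72 × 3.71) × 0.85 = 8873.3 / 267.12 × 0.85 ≈ 28.2 mL/min
Patient 2: SCr = 332 / 88.4 = 3.756 mg/dL
Patient 2: CrCl = (140 − 91) × 116.7 / (72 × 3.756) × 0.85 = 5718.3 / 270.43 × 0.85 ≈ 18.0 mL/min
|28.2 − 18.0| = 10.2 mL/min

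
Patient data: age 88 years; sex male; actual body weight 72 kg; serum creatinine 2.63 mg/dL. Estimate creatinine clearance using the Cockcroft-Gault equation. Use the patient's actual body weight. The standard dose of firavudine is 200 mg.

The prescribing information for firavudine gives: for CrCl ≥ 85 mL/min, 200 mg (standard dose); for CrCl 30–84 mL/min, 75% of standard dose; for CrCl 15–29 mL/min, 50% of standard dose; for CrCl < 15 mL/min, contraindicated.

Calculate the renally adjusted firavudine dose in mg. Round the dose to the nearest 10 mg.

CrCl = (140 − 88) × 72 / (72 × 2.63) = 3744.0 / 189.36 ≈ 19.8 mL/min
CrCl ≈ 20 mL/min → bracket 15–29 mL/min.
50% of 200 mg = 100 mg

100 mg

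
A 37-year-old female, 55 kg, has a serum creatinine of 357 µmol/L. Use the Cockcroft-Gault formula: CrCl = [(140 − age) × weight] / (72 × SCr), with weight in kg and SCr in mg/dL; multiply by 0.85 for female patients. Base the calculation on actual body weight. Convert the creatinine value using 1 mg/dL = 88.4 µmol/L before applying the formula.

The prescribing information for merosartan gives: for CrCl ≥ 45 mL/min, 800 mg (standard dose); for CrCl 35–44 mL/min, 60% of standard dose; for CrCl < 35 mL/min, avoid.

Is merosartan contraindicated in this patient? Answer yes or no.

yes

SCr = 357 / 88.4 = 4.038 mg/dL
CrCl = (140 − 37) × 55 / (72 × 4.038) × 0.85 = 5665.0 / 290.74 × 0.85 ≈ 16.6 mL/min
CrCl ≈ 17 mL/min, which is < 35 mL/min.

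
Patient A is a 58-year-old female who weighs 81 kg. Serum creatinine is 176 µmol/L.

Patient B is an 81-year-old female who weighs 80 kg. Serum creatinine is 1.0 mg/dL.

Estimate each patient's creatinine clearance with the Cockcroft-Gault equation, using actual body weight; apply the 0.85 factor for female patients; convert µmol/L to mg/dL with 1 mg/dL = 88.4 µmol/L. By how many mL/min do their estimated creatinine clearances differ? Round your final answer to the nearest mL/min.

Patient A: SCr = 176 / 88.4 = 1.991 mg/dL
Patient A: CrCl = (140 − 58) × 81 / (72 × 1.991) × 0.85 = 6642.0 / 143.35 × 0.85 ≈ 39.4 mL/min
Patient B: CrCl = (140 − 81) × 80 / (72 × 1) × 0.85 = 4720.0 / 72.00 × 0.85 ≈ 55.7 mL/min
|39.4 − 55.7| = 16.3 mL/min

16 mL/min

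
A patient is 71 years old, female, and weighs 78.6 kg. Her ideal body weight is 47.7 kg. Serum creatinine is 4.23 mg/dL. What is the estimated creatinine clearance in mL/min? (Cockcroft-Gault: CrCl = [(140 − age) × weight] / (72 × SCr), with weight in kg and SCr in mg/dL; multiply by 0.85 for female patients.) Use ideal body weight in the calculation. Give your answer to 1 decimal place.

CrCl = (140 − 71) × 47.7 / (72 × 4.23) × 0.85 = 3291.3 / 304.56 × 0.85 ≈ 9.2 mL/min

9.2 mL/min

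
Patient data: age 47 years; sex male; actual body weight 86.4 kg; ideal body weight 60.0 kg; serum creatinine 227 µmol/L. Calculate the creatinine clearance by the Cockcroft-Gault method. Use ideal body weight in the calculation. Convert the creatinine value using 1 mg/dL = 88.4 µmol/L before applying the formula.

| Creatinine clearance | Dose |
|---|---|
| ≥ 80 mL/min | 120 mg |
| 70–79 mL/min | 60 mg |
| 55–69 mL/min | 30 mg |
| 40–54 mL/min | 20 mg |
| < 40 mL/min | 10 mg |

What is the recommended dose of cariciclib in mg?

10 mg

SCr = 227 / 88.4 = 2.568 mg/dL
CrCl = (140 − 47) × 60 / (72 × 2.568) = 5580.0 / 184.90 ≈ 30.2 mL/min
CrCl ≈ 30 mL/min → bracket < 40 mL/min.
Dose for this bracket: 10 mg.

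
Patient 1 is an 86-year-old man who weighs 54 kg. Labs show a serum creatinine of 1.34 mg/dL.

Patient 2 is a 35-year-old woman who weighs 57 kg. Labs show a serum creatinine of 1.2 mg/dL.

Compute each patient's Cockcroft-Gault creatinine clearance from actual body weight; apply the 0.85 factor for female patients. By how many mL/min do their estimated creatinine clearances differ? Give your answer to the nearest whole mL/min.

Patient 1: CrCl = (140 − 86) × 54 / (72 × 1.34) = 2916.0 / 96.48 ≈ 30.2 mL/min
Patient 2: CrCl = (140 − 35) × 57 / (72 × 1.2) × 0.85 = 5985.0 / 86.40 × 0.85 ≈ 58.9 mL/min
|30.2 − 58.9| = 28.7 mL/min

29 mL/min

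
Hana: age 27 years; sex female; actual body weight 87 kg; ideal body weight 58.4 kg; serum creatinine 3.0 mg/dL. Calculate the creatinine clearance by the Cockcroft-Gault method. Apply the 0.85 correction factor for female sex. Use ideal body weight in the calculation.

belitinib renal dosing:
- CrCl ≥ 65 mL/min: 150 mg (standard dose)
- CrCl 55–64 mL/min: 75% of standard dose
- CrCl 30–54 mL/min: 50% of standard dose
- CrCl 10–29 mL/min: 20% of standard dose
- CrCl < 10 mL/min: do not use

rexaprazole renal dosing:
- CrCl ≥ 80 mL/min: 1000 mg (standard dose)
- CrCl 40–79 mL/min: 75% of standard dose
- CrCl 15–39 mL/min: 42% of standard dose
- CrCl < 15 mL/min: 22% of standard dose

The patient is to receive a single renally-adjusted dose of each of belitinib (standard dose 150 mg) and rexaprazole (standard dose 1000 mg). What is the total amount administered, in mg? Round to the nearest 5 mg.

450 mg

CrCl = (140 − 27) × 58.4 / (72 × 3) × 0.85 = 6599.2 / 216.00 × 0.85 ≈ 26.0 mL/min
CrCl ≈ 26 mL/min.
belitinib: 10–29 mL/min → 20% of 150 mg = 30 mg.
rexaprazole: 15–39 mL/min → 42% of 1000 mg = 420 mg.
Total = 30 + 420 = 450 mg.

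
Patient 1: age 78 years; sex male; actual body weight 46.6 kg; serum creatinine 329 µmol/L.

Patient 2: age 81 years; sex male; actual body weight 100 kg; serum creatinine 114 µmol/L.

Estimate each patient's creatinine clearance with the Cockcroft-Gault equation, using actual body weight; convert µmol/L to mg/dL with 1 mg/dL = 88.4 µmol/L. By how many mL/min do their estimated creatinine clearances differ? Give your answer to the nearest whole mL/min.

53 mL/min

Patient 1: SCr = 329 / 88.4 = 3.722 mg/dL
Patient 1: CrCl = (140 − 78) × 46.6 / (72 × 3.722) = 2889.2 / 267.98 ≈ 10.8 mL/min
Patient 2: SCr = 114 / 88.4 = 1.29 mg/dL
Patient 2: CrCl = (140 − 81) × 100 / (72 × 1.29) = 5900.0 / 92.88 ≈ 63.5 mL/min
|10.8 − 63.5| = 52.7 mL/min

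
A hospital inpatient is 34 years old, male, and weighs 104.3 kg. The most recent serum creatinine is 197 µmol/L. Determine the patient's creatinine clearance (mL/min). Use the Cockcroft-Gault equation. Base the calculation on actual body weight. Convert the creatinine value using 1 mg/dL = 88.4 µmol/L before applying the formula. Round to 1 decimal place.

68.9 mL/min

SCr = 197 / 88.4 = 2.229 mg/dL
CrCl = (140 − 34) × 104.3 / (72 × 2.229) = 11055.8 / 160.49 ≈ 68.9 mL/min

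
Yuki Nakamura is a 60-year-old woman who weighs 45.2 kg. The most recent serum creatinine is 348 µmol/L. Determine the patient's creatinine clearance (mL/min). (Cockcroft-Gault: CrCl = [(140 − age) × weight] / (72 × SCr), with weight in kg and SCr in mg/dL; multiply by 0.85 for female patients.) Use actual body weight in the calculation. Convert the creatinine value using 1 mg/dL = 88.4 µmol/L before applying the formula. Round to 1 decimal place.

SCr = 348 / 88.4 = 3.937 mg/dL
CrCl = (140 − 60) × 45.2 / (72 × 3.937) × 0.85 = 3616.0 / 283.46 × 0.85 ≈ 10.8 mL/min

10.8 mL/min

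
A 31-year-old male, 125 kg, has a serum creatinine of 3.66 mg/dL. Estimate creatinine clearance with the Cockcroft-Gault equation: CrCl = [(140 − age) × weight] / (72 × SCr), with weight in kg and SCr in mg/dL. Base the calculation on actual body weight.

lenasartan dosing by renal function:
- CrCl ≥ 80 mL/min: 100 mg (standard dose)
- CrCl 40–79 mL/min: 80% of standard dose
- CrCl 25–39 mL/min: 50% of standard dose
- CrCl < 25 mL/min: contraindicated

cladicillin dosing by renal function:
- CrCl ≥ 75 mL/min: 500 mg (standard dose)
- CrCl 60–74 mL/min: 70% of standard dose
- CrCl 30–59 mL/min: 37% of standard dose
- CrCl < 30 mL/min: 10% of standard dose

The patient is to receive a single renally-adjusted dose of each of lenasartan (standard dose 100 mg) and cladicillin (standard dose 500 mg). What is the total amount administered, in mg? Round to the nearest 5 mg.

265 mg

CrCl = (140 − 31) × 125 / (72 × 3.66) = 13625.0 / 263.52 ≈ 51.7 mL/min
CrCl ≈ 52 mL/min.
lenasartan: 40–79 mL/min → 80% of 100 mg = 80 mg.
cladicillin: 30–59 mL/min → 37% of 500 mg = 185 mg.
Total = 80 + 185 = 265 mg.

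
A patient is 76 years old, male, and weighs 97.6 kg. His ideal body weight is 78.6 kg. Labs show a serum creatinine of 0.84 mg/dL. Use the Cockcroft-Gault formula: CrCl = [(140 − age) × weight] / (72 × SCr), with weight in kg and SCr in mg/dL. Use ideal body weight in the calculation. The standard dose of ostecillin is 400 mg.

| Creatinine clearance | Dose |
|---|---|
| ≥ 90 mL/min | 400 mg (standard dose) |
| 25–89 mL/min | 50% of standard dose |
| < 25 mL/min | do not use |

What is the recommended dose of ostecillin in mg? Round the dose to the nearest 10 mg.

200 mg

CrCl = (140 − 76) × 78.6 / (72 × 0.84) = 5030.4 / 60.48 ≈ 83.2 mL/min
CrCl ≈ 83 mL/min → bracket 25–89 mL/min.
50% of 400 mg = 200 mg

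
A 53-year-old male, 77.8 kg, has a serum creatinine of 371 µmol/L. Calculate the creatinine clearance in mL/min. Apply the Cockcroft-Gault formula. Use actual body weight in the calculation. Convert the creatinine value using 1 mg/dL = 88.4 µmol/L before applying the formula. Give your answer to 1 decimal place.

SCr = 371 / 88.4 = 4.197 mg/dL
CrCl = (140 − 53) × 77.8 / (72 × 4.197) = 6768.6 / 302.18 ≈ 22.4 mL/min

22.4 mL/min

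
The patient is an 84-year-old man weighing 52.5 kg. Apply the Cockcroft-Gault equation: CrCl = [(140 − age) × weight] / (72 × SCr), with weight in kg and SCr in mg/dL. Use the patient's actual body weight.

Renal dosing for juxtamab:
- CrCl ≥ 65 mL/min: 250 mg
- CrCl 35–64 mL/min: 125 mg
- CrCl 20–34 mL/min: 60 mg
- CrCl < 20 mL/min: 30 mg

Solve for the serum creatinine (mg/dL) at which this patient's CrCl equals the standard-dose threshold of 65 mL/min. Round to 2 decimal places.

Standard dose requires CrCl ≥ 65 mL/min.
Set (140 − 84) × 52.5 / (72 × SCr) = 65
SCr = (140 − 84) × 52.5 / (72 × 65) = 0.628 mg/dL

0.63 mg/dL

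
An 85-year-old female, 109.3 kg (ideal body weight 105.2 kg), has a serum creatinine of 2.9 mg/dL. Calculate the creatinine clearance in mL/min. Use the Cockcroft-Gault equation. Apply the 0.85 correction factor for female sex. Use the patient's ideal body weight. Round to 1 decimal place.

CrCl = (140 − 85) × 105.2 / (72 × 2.9) × 0.85 = 5786.0 / 208.80 × 0.85 ≈ 23.6 mL/min

23.6 mL/min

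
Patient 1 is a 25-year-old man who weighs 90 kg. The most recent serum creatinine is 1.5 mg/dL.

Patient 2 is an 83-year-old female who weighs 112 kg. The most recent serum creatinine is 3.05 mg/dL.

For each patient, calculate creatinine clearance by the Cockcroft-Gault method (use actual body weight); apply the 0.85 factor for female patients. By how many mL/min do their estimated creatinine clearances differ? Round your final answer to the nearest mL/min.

71 mL/min

Patient 1: CrCl = (140 − 25) × 90 / (72 × 1.5) = 10350.0 / 108.00 ≈ 95.8 mL/min
Patient 2: CrCl = (140 − 83) × 112 / (72 × 3.05) × 0.85 = 6384.0 / 219.60 × 0.85 ≈ 24.7 mL/min
|95.8 − 24.7| = 71.1 mL/min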